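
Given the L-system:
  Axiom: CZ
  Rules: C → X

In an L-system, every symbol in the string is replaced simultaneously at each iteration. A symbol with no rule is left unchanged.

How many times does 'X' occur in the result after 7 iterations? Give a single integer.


Step 0: CZ  (0 'X')
Step 1: XZ  (1 'X')
Step 2: XZ  (1 'X')
Step 3: XZ  (1 'X')
Step 4: XZ  (1 'X')
Step 5: XZ  (1 'X')
Step 6: XZ  (1 'X')
Step 7: XZ  (1 'X')

Answer: 1


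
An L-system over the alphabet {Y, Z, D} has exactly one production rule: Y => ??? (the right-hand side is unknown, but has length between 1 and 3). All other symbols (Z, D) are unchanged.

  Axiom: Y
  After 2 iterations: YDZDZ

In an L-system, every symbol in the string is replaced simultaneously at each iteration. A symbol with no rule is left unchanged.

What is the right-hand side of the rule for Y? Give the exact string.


Answer: YDZ

Derivation:
Trying Y => YDZ:
  Step 0: Y
  Step 1: YDZ
  Step 2: YDZDZ
Matches the given result.


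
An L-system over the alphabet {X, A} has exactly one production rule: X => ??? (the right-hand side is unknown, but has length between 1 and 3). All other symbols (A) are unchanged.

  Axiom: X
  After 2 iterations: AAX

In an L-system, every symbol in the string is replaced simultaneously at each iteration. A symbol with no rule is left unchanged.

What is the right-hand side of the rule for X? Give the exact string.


Answer: AX

Derivation:
Trying X => AX:
  Step 0: X
  Step 1: AX
  Step 2: AAX
Matches the given result.


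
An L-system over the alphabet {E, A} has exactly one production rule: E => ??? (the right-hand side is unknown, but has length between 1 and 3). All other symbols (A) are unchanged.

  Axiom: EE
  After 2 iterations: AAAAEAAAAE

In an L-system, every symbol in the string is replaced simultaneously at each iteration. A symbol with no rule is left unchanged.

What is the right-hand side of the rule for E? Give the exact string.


Answer: AAE

Derivation:
Trying E => AAE:
  Step 0: EE
  Step 1: AAEAAE
  Step 2: AAAAEAAAAE
Matches the given result.


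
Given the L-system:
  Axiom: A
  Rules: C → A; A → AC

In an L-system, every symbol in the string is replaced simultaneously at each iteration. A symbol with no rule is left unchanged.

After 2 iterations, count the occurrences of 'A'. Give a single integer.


Answer: 2

Derivation:
Step 0: A  (1 'A')
Step 1: AC  (1 'A')
Step 2: ACA  (2 'A')


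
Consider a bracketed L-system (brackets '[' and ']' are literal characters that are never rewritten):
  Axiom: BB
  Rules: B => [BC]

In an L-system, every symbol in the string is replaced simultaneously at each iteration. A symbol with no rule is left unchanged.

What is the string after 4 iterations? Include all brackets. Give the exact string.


Step 0: BB
Step 1: [BC][BC]
Step 2: [[BC]C][[BC]C]
Step 3: [[[BC]C]C][[[BC]C]C]
Step 4: [[[[BC]C]C]C][[[[BC]C]C]C]

Answer: [[[[BC]C]C]C][[[[BC]C]C]C]


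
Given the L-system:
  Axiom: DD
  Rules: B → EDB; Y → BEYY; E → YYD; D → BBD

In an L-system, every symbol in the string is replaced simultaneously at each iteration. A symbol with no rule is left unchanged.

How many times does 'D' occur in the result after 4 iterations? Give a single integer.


Step 0: DD  (2 'D')
Step 1: BBDBBD  (2 'D')
Step 2: EDBEDBBBDEDBEDBBBD  (6 'D')
Step 3: YYDBBDEDBYYDBBDEDBEDBEDBBBDYYDBBDEDBYYDBBDEDBEDBEDBBBD  (18 'D')
Step 4: BEYYBEYYBBDEDBEDBBBDYYDBBDEDBBEYYBEYYBBDEDBEDBBBDYYDBBDEDBYYDBBDEDBYYDBBDEDBEDBEDBBBDBEYYBEYYBBDEDBEDBBBDYYDBBDEDBBEYYBEYYBBDEDBEDBBBDYYDBBDEDBYYDBBDEDBYYDBBDEDBEDBEDBBBD  (46 'D')

Answer: 46


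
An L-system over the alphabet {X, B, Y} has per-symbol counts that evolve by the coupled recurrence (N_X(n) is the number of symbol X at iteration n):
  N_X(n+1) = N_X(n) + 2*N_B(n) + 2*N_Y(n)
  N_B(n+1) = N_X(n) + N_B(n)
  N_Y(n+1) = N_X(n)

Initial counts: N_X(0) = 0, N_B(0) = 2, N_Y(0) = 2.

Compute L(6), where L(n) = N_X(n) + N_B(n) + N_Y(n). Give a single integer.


Step 0: N_X=0, N_B=2, N_Y=2, L=4
Step 1: N_X=8, N_B=2, N_Y=0, L=10
Step 2: N_X=12, N_B=10, N_Y=8, L=30
Step 3: N_X=48, N_B=22, N_Y=12, L=82
Step 4: N_X=116, N_B=70, N_Y=48, L=234
Step 5: N_X=352, N_B=186, N_Y=116, L=654
Step 6: N_X=956, N_B=538, N_Y=352, L=1846

Answer: 1846


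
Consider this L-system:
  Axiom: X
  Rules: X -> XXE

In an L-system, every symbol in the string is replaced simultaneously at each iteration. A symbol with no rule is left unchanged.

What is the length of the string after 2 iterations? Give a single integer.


Answer: 7

Derivation:
Step 0: length = 1
Step 1: length = 3
Step 2: length = 7


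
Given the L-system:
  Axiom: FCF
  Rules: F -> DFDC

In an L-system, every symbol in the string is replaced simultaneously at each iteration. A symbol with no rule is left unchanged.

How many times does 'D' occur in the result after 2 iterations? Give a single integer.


Step 0: FCF  (0 'D')
Step 1: DFDCCDFDC  (4 'D')
Step 2: DDFDCDCCDDFDCDC  (8 'D')

Answer: 8


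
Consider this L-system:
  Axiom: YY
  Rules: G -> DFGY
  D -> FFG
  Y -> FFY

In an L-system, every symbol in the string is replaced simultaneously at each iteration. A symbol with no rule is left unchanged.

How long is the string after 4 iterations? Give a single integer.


Step 0: length = 2
Step 1: length = 6
Step 2: length = 10
Step 3: length = 14
Step 4: length = 18

Answer: 18


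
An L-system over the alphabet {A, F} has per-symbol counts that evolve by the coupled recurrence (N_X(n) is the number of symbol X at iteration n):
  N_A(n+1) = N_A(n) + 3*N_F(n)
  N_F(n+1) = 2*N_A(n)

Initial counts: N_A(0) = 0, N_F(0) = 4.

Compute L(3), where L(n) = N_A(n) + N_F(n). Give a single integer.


Step 0: N_A=0, N_F=4, L=4
Step 1: N_A=12, N_F=0, L=12
Step 2: N_A=12, N_F=24, L=36
Step 3: N_A=84, N_F=24, L=108

Answer: 108


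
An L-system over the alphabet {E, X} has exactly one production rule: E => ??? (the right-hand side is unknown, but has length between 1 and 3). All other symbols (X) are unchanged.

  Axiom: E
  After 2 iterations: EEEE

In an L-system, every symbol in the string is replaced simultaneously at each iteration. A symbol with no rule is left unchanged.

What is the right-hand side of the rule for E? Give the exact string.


Trying E => EE:
  Step 0: E
  Step 1: EE
  Step 2: EEEE
Matches the given result.

Answer: EE


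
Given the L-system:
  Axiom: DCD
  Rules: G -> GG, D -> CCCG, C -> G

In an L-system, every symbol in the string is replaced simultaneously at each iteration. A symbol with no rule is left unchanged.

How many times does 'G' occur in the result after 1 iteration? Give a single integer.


Step 0: DCD  (0 'G')
Step 1: CCCGGCCCG  (3 'G')

Answer: 3


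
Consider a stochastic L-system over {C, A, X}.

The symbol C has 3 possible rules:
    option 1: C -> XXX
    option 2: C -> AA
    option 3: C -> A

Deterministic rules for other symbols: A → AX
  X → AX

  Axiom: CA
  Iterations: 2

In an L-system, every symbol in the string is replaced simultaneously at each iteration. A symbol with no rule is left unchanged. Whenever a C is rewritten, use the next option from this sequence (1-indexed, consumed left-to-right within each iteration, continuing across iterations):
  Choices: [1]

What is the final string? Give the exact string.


Step 0: CA
Step 1: XXXAX  (used choices [1])
Step 2: AXAXAXAXAX  (used choices [])

Answer: AXAXAXAXAX


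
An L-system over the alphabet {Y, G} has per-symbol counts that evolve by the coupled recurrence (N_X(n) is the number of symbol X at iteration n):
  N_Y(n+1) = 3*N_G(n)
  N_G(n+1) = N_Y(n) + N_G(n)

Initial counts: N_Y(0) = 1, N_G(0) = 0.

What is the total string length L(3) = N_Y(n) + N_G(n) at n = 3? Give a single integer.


Answer: 7

Derivation:
Step 0: N_Y=1, N_G=0, L=1
Step 1: N_Y=0, N_G=1, L=1
Step 2: N_Y=3, N_G=1, L=4
Step 3: N_Y=3, N_G=4, L=7


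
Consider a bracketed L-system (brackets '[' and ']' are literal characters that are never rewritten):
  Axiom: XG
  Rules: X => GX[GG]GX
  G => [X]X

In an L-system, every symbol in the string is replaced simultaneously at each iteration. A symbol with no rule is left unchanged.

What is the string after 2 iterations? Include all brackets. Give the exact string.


Answer: [X]XGX[GG]GX[[X]X[X]X][X]XGX[GG]GX[GX[GG]GX]GX[GG]GX

Derivation:
Step 0: XG
Step 1: GX[GG]GX[X]X
Step 2: [X]XGX[GG]GX[[X]X[X]X][X]XGX[GG]GX[GX[GG]GX]GX[GG]GX


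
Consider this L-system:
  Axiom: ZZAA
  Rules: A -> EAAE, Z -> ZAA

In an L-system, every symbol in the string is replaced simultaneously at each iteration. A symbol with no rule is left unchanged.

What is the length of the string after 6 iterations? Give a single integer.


Answer: 1090

Derivation:
Step 0: length = 4
Step 1: length = 14
Step 2: length = 42
Step 3: length = 106
Step 4: length = 242
Step 5: length = 522
Step 6: length = 1090


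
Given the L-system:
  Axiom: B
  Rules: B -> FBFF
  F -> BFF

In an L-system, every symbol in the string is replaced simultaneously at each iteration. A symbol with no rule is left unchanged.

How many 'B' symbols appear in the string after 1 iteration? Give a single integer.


Step 0: B  (1 'B')
Step 1: FBFF  (1 'B')

Answer: 1


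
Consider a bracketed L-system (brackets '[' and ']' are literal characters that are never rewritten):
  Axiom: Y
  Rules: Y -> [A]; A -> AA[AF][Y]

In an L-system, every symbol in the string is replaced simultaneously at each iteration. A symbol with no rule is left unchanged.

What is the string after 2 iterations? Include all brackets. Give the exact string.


Answer: [AA[AF][Y]]

Derivation:
Step 0: Y
Step 1: [A]
Step 2: [AA[AF][Y]]


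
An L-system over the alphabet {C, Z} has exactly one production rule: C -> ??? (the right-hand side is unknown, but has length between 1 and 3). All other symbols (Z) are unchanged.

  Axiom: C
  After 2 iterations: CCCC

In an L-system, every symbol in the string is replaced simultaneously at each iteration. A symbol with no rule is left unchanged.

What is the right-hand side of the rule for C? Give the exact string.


Trying C -> CC:
  Step 0: C
  Step 1: CC
  Step 2: CCCC
Matches the given result.

Answer: CC


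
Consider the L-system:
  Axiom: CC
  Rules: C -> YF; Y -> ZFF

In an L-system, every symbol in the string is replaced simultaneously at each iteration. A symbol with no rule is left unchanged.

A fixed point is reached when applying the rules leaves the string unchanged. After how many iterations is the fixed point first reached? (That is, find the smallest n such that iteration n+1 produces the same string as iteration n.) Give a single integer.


Step 0: CC
Step 1: YFYF
Step 2: ZFFFZFFF
Step 3: ZFFFZFFF  (unchanged — fixed point at step 2)

Answer: 2


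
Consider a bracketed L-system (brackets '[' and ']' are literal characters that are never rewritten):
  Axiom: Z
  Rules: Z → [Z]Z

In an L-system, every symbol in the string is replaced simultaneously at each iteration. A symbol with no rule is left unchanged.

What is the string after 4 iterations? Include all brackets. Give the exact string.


Answer: [[[[Z]Z][Z]Z][[Z]Z][Z]Z][[[Z]Z][Z]Z][[Z]Z][Z]Z

Derivation:
Step 0: Z
Step 1: [Z]Z
Step 2: [[Z]Z][Z]Z
Step 3: [[[Z]Z][Z]Z][[Z]Z][Z]Z
Step 4: [[[[Z]Z][Z]Z][[Z]Z][Z]Z][[[Z]Z][Z]Z][[Z]Z][Z]Z


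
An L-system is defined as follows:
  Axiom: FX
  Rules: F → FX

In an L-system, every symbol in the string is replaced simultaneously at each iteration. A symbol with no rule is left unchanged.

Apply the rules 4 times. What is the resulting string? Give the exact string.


Answer: FXXXXX

Derivation:
Step 0: FX
Step 1: FXX
Step 2: FXXX
Step 3: FXXXX
Step 4: FXXXXX


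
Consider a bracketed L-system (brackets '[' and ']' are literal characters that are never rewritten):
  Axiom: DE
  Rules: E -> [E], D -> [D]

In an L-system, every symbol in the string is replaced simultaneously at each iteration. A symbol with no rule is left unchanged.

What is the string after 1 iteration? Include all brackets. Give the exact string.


Step 0: DE
Step 1: [D][E]

Answer: [D][E]


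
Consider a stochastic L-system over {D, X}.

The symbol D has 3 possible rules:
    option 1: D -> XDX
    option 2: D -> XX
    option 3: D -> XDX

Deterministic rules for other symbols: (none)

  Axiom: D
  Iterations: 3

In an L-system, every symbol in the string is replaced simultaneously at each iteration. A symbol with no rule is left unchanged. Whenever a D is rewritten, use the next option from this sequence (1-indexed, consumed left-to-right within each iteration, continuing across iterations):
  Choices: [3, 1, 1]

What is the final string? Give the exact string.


Answer: XXXDXXX

Derivation:
Step 0: D
Step 1: XDX  (used choices [3])
Step 2: XXDXX  (used choices [1])
Step 3: XXXDXXX  (used choices [1])


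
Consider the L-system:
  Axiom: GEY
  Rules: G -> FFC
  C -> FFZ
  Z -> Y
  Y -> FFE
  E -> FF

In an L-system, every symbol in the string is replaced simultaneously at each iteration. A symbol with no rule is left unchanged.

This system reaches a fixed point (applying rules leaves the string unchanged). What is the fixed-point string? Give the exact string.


Answer: FFFFFFFFFFFFFF

Derivation:
Step 0: GEY
Step 1: FFCFFFFE
Step 2: FFFFZFFFFFF
Step 3: FFFFYFFFFFF
Step 4: FFFFFFEFFFFFF
Step 5: FFFFFFFFFFFFFF
Step 6: FFFFFFFFFFFFFF  (unchanged — fixed point at step 5)


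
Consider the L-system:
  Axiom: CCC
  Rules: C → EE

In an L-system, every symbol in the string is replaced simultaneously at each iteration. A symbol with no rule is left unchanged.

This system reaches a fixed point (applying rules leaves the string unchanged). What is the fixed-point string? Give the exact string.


Answer: EEEEEE

Derivation:
Step 0: CCC
Step 1: EEEEEE
Step 2: EEEEEE  (unchanged — fixed point at step 1)


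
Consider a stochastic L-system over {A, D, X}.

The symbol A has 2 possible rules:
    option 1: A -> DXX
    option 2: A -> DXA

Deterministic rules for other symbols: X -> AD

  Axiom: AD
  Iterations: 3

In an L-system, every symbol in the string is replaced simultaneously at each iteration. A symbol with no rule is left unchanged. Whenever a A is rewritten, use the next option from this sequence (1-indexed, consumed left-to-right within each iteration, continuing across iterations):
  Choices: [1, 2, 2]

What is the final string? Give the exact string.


Step 0: AD
Step 1: DXXD  (used choices [1])
Step 2: DADADD  (used choices [])
Step 3: DDXADDXADD  (used choices [2, 2])

Answer: DDXADDXADD


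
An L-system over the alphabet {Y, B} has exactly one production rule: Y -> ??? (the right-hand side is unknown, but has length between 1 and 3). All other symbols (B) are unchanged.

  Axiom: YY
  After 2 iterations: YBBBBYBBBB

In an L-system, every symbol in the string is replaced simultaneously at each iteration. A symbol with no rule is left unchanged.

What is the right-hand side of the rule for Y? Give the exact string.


Answer: YBB

Derivation:
Trying Y -> YBB:
  Step 0: YY
  Step 1: YBBYBB
  Step 2: YBBBBYBBBB
Matches the given result.


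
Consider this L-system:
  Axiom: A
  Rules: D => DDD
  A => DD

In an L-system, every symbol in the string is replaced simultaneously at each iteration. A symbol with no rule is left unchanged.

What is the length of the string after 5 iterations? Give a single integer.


Answer: 162

Derivation:
Step 0: length = 1
Step 1: length = 2
Step 2: length = 6
Step 3: length = 18
Step 4: length = 54
Step 5: length = 162


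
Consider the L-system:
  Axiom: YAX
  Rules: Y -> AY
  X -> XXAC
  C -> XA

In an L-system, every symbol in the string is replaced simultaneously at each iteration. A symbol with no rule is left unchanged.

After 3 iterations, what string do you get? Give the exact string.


Step 0: YAX
Step 1: AYAXXAC
Step 2: AAYAXXACXXACAXA
Step 3: AAAYAXXACXXACAXAXXACXXACAXAAXXACA

Answer: AAAYAXXACXXACAXAXXACXXACAXAAXXACA


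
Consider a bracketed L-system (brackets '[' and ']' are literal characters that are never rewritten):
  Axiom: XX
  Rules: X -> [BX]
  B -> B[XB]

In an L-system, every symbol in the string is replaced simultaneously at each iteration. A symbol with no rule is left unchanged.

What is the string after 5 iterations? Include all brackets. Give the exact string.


Answer: [B[XB][[BX]B[XB]][[B[XB][BX]]B[XB][[BX]B[XB]]][[B[XB][[BX]B[XB]][B[XB][BX]]]B[XB][[BX]B[XB]][[B[XB][BX]]B[XB][[BX]B[XB]]]][B[XB][[BX]B[XB]][[B[XB][BX]]B[XB][[BX]B[XB]]][B[XB][[BX]B[XB]][B[XB][BX]]]]][B[XB][[BX]B[XB]][[B[XB][BX]]B[XB][[BX]B[XB]]][[B[XB][[BX]B[XB]][B[XB][BX]]]B[XB][[BX]B[XB]][[B[XB][BX]]B[XB][[BX]B[XB]]]][B[XB][[BX]B[XB]][[B[XB][BX]]B[XB][[BX]B[XB]]][B[XB][[BX]B[XB]][B[XB][BX]]]]]

Derivation:
Step 0: XX
Step 1: [BX][BX]
Step 2: [B[XB][BX]][B[XB][BX]]
Step 3: [B[XB][[BX]B[XB]][B[XB][BX]]][B[XB][[BX]B[XB]][B[XB][BX]]]
Step 4: [B[XB][[BX]B[XB]][[B[XB][BX]]B[XB][[BX]B[XB]]][B[XB][[BX]B[XB]][B[XB][BX]]]][B[XB][[BX]B[XB]][[B[XB][BX]]B[XB][[BX]B[XB]]][B[XB][[BX]B[XB]][B[XB][BX]]]]
Step 5: [B[XB][[BX]B[XB]][[B[XB][BX]]B[XB][[BX]B[XB]]][[B[XB][[BX]B[XB]][B[XB][BX]]]B[XB][[BX]B[XB]][[B[XB][BX]]B[XB][[BX]B[XB]]]][B[XB][[BX]B[XB]][[B[XB][BX]]B[XB][[BX]B[XB]]][B[XB][[BX]B[XB]][B[XB][BX]]]]][B[XB][[BX]B[XB]][[B[XB][BX]]B[XB][[BX]B[XB]]][[B[XB][[BX]B[XB]][B[XB][BX]]]B[XB][[BX]B[XB]][[B[XB][BX]]B[XB][[BX]B[XB]]]][B[XB][[BX]B[XB]][[B[XB][BX]]B[XB][[BX]B[XB]]][B[XB][[BX]B[XB]][B[XB][BX]]]]]


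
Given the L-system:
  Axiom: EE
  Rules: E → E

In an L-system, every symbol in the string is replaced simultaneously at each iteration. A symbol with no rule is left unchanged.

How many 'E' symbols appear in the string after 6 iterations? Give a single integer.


Answer: 2

Derivation:
Step 0: EE  (2 'E')
Step 1: EE  (2 'E')
Step 2: EE  (2 'E')
Step 3: EE  (2 'E')
Step 4: EE  (2 'E')
Step 5: EE  (2 'E')
Step 6: EE  (2 'E')


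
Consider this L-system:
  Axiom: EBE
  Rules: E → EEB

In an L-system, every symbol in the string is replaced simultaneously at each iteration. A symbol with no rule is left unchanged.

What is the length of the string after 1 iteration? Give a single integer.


Answer: 7

Derivation:
Step 0: length = 3
Step 1: length = 7


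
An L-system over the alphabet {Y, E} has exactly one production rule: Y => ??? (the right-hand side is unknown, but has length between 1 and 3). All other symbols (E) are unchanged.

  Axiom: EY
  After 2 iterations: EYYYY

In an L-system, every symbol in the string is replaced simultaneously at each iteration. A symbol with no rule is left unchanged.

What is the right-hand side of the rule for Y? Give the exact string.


Answer: YY

Derivation:
Trying Y => YY:
  Step 0: EY
  Step 1: EYY
  Step 2: EYYYY
Matches the given result.


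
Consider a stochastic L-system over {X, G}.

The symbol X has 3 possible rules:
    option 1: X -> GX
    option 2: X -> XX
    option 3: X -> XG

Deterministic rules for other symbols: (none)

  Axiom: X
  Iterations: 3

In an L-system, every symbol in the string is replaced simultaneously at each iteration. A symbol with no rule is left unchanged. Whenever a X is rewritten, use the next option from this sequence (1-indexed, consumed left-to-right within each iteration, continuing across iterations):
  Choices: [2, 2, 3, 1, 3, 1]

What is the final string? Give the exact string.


Step 0: X
Step 1: XX  (used choices [2])
Step 2: XXXG  (used choices [2, 3])
Step 3: GXXGGXG  (used choices [1, 3, 1])

Answer: GXXGGXG


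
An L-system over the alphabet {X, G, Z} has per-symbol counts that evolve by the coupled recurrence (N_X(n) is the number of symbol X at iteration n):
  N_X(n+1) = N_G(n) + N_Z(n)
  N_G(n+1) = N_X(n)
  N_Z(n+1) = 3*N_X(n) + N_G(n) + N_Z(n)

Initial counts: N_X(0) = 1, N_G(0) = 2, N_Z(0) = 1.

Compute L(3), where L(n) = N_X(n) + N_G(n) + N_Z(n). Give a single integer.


Answer: 66

Derivation:
Step 0: N_X=1, N_G=2, N_Z=1, L=4
Step 1: N_X=3, N_G=1, N_Z=6, L=10
Step 2: N_X=7, N_G=3, N_Z=16, L=26
Step 3: N_X=19, N_G=7, N_Z=40, L=66


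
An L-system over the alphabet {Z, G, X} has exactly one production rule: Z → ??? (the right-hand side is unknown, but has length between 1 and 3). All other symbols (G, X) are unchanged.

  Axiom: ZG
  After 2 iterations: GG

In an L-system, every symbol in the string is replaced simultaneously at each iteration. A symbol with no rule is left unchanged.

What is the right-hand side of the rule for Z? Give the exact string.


Answer: G

Derivation:
Trying Z → G:
  Step 0: ZG
  Step 1: GG
  Step 2: GG
Matches the given result.


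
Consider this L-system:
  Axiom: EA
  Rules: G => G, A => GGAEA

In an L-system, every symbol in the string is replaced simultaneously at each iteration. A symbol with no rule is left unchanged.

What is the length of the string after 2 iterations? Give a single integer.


Step 0: length = 2
Step 1: length = 6
Step 2: length = 14

Answer: 14


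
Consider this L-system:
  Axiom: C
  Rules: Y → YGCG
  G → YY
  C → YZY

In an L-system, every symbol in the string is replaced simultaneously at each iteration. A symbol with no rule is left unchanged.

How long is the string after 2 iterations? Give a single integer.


Step 0: length = 1
Step 1: length = 3
Step 2: length = 9

Answer: 9


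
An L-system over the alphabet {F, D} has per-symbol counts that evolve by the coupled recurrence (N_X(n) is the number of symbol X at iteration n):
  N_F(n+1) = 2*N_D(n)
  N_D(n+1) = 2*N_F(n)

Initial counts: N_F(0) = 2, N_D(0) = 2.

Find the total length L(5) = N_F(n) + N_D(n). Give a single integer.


Step 0: N_F=2, N_D=2, L=4
Step 1: N_F=4, N_D=4, L=8
Step 2: N_F=8, N_D=8, L=16
Step 3: N_F=16, N_D=16, L=32
Step 4: N_F=32, N_D=32, L=64
Step 5: N_F=64, N_D=64, L=128

Answer: 128


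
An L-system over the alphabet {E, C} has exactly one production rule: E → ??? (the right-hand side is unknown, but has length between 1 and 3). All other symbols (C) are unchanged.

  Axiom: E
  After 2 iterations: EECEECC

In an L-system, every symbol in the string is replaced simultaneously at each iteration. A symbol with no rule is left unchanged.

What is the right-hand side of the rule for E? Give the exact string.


Trying E → EEC:
  Step 0: E
  Step 1: EEC
  Step 2: EECEECC
Matches the given result.

Answer: EEC


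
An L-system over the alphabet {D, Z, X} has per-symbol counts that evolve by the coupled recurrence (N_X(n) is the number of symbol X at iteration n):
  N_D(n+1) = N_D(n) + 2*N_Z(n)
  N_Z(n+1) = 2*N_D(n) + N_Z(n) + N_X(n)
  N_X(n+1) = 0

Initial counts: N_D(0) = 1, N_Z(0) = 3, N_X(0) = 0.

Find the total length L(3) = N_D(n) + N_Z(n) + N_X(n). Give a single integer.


Step 0: N_D=1, N_Z=3, N_X=0, L=4
Step 1: N_D=7, N_Z=5, N_X=0, L=12
Step 2: N_D=17, N_Z=19, N_X=0, L=36
Step 3: N_D=55, N_Z=53, N_X=0, L=108

Answer: 108


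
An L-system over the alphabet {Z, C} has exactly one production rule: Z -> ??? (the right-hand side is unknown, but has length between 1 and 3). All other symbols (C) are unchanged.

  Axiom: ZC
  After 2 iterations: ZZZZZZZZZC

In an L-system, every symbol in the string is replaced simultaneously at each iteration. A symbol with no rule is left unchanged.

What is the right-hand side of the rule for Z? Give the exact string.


Trying Z -> ZZZ:
  Step 0: ZC
  Step 1: ZZZC
  Step 2: ZZZZZZZZZC
Matches the given result.

Answer: ZZZ


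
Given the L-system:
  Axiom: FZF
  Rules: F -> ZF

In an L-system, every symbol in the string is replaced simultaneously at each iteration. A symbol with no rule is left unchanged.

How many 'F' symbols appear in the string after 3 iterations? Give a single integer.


Step 0: FZF  (2 'F')
Step 1: ZFZZF  (2 'F')
Step 2: ZZFZZZF  (2 'F')
Step 3: ZZZFZZZZF  (2 'F')

Answer: 2


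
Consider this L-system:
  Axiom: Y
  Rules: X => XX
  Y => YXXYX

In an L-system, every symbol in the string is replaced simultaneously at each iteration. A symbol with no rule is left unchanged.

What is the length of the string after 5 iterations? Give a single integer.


Answer: 272

Derivation:
Step 0: length = 1
Step 1: length = 5
Step 2: length = 16
Step 3: length = 44
Step 4: length = 112
Step 5: length = 272


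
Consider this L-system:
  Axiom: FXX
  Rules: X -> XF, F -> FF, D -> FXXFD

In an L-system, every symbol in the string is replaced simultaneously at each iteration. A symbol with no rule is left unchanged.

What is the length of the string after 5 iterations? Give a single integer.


Step 0: length = 3
Step 1: length = 6
Step 2: length = 12
Step 3: length = 24
Step 4: length = 48
Step 5: length = 96

Answer: 96


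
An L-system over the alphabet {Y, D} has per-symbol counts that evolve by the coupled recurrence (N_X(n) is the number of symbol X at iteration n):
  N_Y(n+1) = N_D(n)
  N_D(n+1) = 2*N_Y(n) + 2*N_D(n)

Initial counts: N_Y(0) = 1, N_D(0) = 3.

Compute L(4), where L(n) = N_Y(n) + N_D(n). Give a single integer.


Step 0: N_Y=1, N_D=3, L=4
Step 1: N_Y=3, N_D=8, L=11
Step 2: N_Y=8, N_D=22, L=30
Step 3: N_Y=22, N_D=60, L=82
Step 4: N_Y=60, N_D=164, L=224

Answer: 224


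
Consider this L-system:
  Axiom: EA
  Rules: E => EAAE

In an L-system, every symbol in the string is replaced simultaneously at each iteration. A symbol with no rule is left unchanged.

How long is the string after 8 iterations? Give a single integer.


Step 0: length = 2
Step 1: length = 5
Step 2: length = 11
Step 3: length = 23
Step 4: length = 47
Step 5: length = 95
Step 6: length = 191
Step 7: length = 383
Step 8: length = 767

Answer: 767


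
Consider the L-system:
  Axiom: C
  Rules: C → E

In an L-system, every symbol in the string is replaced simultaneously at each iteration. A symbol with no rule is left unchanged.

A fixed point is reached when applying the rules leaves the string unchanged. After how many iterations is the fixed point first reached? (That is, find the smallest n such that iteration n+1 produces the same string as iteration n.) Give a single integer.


Step 0: C
Step 1: E
Step 2: E  (unchanged — fixed point at step 1)

Answer: 1


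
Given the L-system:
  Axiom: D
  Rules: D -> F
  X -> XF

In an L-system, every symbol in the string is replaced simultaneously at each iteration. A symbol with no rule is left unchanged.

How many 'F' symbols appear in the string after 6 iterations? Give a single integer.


Answer: 1

Derivation:
Step 0: D  (0 'F')
Step 1: F  (1 'F')
Step 2: F  (1 'F')
Step 3: F  (1 'F')
Step 4: F  (1 'F')
Step 5: F  (1 'F')
Step 6: F  (1 'F')


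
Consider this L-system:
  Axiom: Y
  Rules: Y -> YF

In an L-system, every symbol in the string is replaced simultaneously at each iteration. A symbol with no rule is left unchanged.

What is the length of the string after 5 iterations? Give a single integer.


Answer: 6

Derivation:
Step 0: length = 1
Step 1: length = 2
Step 2: length = 3
Step 3: length = 4
Step 4: length = 5
Step 5: length = 6


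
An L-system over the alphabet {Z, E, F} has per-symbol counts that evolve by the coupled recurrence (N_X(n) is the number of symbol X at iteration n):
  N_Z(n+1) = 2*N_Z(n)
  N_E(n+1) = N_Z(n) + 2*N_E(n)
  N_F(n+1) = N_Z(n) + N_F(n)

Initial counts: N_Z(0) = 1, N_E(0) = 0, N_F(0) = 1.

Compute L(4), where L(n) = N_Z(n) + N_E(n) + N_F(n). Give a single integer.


Step 0: N_Z=1, N_E=0, N_F=1, L=2
Step 1: N_Z=2, N_E=1, N_F=2, L=5
Step 2: N_Z=4, N_E=4, N_F=4, L=12
Step 3: N_Z=8, N_E=12, N_F=8, L=28
Step 4: N_Z=16, N_E=32, N_F=16, L=64

Answer: 64


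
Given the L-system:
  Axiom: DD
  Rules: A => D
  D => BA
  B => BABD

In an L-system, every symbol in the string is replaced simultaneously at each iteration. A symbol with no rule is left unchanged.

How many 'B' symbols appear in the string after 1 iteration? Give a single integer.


Step 0: DD  (0 'B')
Step 1: BABA  (2 'B')

Answer: 2


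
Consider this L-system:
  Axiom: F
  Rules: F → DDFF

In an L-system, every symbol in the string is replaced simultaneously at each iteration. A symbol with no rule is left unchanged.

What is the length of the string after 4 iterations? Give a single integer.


Step 0: length = 1
Step 1: length = 4
Step 2: length = 10
Step 3: length = 22
Step 4: length = 46

Answer: 46


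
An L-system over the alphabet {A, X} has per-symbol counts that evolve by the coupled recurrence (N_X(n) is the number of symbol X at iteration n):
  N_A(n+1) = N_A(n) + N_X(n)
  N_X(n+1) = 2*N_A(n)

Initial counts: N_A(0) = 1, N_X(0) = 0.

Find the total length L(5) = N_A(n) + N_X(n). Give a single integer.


Answer: 43

Derivation:
Step 0: N_A=1, N_X=0, L=1
Step 1: N_A=1, N_X=2, L=3
Step 2: N_A=3, N_X=2, L=5
Step 3: N_A=5, N_X=6, L=11
Step 4: N_A=11, N_X=10, L=21
Step 5: N_A=21, N_X=22, L=43


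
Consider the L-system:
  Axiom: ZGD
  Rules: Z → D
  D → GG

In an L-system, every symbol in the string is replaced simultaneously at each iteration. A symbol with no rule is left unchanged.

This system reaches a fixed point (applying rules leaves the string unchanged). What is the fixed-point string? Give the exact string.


Answer: GGGGG

Derivation:
Step 0: ZGD
Step 1: DGGG
Step 2: GGGGG
Step 3: GGGGG  (unchanged — fixed point at step 2)


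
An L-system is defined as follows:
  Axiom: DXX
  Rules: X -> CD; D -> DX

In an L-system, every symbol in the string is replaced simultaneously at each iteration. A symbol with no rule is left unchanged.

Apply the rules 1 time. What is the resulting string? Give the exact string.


Answer: DXCDCD

Derivation:
Step 0: DXX
Step 1: DXCDCD


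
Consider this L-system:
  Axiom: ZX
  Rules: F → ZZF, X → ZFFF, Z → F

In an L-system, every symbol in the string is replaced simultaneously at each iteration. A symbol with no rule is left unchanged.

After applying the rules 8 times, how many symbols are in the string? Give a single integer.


Step 0: length = 2
Step 1: length = 5
Step 2: length = 13
Step 3: length = 23
Step 4: length = 49
Step 5: length = 95
Step 6: length = 193
Step 7: length = 383
Step 8: length = 769

Answer: 769


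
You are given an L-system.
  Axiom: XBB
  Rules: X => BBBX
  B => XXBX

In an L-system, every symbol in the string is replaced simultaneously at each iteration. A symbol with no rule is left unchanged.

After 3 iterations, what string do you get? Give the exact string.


Answer: BBBXBBBXXXBXBBBXBBBXBBBXXXBXBBBXBBBXBBBXXXBXBBBXXXBXXXBXXXBXBBBXXXBXXXBXXXBXBBBXXXBXXXBXXXBXBBBXBBBXBBBXXXBXBBBXXXBXXXBXXXBXBBBXXXBXXXBXXXBXBBBXXXBXXXBXXXBXBBBXBBBXBBBXXXBXBBBXXXBXXXBXXXBXBBBX

Derivation:
Step 0: XBB
Step 1: BBBXXXBXXXBX
Step 2: XXBXXXBXXXBXBBBXBBBXBBBXXXBXBBBXBBBXBBBXXXBXBBBX
Step 3: BBBXBBBXXXBXBBBXBBBXBBBXXXBXBBBXBBBXBBBXXXBXBBBXXXBXXXBXXXBXBBBXXXBXXXBXXXBXBBBXXXBXXXBXXXBXBBBXBBBXBBBXXXBXBBBXXXBXXXBXXXBXBBBXXXBXXXBXXXBXBBBXXXBXXXBXXXBXBBBXBBBXBBBXXXBXBBBXXXBXXXBXXXBXBBBX


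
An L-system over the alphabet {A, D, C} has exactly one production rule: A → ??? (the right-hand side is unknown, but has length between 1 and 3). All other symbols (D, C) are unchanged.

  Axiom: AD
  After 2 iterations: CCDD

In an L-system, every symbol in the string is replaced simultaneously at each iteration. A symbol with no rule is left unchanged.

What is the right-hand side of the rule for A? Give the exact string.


Trying A → CCD:
  Step 0: AD
  Step 1: CCDD
  Step 2: CCDD
Matches the given result.

Answer: CCD


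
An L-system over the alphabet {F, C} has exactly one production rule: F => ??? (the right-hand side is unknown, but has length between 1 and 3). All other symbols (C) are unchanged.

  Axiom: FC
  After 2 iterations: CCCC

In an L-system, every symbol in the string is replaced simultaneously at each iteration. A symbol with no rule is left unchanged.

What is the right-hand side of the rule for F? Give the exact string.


Answer: CCC

Derivation:
Trying F => CCC:
  Step 0: FC
  Step 1: CCCC
  Step 2: CCCC
Matches the given result.


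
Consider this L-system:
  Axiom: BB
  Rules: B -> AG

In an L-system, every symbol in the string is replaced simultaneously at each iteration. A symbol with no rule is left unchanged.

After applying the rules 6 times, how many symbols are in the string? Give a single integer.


Step 0: length = 2
Step 1: length = 4
Step 2: length = 4
Step 3: length = 4
Step 4: length = 4
Step 5: length = 4
Step 6: length = 4

Answer: 4


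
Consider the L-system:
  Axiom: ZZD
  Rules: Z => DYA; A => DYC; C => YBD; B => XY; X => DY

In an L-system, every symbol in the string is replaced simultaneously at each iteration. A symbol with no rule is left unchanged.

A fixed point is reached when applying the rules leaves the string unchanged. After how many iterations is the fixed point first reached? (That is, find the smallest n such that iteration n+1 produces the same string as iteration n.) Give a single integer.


Answer: 5

Derivation:
Step 0: ZZD
Step 1: DYADYAD
Step 2: DYDYCDYDYCD
Step 3: DYDYYBDDYDYYBDD
Step 4: DYDYYXYDDYDYYXYDD
Step 5: DYDYYDYYDDYDYYDYYDD
Step 6: DYDYYDYYDDYDYYDYYDD  (unchanged — fixed point at step 5)


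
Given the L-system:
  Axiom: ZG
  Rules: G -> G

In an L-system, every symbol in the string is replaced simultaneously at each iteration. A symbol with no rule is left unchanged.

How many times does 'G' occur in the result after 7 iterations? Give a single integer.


Step 0: ZG  (1 'G')
Step 1: ZG  (1 'G')
Step 2: ZG  (1 'G')
Step 3: ZG  (1 'G')
Step 4: ZG  (1 'G')
Step 5: ZG  (1 'G')
Step 6: ZG  (1 'G')
Step 7: ZG  (1 'G')

Answer: 1


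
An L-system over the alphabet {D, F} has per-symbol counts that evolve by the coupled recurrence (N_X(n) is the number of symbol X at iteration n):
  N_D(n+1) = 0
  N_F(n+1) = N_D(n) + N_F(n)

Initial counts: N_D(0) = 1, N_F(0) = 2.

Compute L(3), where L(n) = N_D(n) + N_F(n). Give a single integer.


Answer: 3

Derivation:
Step 0: N_D=1, N_F=2, L=3
Step 1: N_D=0, N_F=3, L=3
Step 2: N_D=0, N_F=3, L=3
Step 3: N_D=0, N_F=3, L=3


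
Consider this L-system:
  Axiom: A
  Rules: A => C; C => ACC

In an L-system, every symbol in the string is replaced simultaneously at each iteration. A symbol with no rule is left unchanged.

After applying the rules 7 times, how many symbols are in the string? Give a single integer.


Answer: 239

Derivation:
Step 0: length = 1
Step 1: length = 1
Step 2: length = 3
Step 3: length = 7
Step 4: length = 17
Step 5: length = 41
Step 6: length = 99
Step 7: length = 239


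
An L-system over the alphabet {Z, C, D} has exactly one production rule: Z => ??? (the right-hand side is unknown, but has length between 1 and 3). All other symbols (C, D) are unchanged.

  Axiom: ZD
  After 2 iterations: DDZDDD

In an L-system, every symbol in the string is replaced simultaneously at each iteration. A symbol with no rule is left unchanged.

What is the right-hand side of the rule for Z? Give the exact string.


Trying Z => DZD:
  Step 0: ZD
  Step 1: DZDD
  Step 2: DDZDDD
Matches the given result.

Answer: DZD


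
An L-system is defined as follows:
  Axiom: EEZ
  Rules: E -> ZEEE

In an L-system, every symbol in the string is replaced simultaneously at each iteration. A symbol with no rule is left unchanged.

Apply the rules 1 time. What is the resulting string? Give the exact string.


Answer: ZEEEZEEEZ

Derivation:
Step 0: EEZ
Step 1: ZEEEZEEEZ


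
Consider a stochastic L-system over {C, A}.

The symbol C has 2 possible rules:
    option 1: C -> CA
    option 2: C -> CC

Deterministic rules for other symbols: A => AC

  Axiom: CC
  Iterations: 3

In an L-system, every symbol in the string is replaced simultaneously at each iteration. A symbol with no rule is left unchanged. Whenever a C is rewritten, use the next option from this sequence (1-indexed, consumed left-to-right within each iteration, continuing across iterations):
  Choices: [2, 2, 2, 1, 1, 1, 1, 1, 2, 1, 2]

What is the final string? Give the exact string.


Answer: CACACCACCAACCCAC

Derivation:
Step 0: CC
Step 1: CCCC  (used choices [2, 2])
Step 2: CCCACACA  (used choices [2, 1, 1, 1])
Step 3: CACACCACCAACCCAC  (used choices [1, 1, 2, 1, 2])


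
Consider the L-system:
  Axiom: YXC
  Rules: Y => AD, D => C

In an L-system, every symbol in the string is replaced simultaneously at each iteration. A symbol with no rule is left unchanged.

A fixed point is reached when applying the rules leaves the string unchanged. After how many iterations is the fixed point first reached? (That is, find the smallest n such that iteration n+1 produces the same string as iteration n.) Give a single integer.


Answer: 2

Derivation:
Step 0: YXC
Step 1: ADXC
Step 2: ACXC
Step 3: ACXC  (unchanged — fixed point at step 2)


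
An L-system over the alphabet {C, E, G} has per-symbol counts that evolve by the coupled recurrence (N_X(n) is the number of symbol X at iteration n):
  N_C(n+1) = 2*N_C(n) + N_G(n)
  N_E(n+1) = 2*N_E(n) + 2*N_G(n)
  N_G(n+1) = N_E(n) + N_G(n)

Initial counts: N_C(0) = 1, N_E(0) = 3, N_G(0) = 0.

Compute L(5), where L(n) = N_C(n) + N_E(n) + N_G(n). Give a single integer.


Answer: 956

Derivation:
Step 0: N_C=1, N_E=3, N_G=0, L=4
Step 1: N_C=2, N_E=6, N_G=3, L=11
Step 2: N_C=7, N_E=18, N_G=9, L=34
Step 3: N_C=23, N_E=54, N_G=27, L=104
Step 4: N_C=73, N_E=162, N_G=81, L=316
Step 5: N_C=227, N_E=486, N_G=243, L=956


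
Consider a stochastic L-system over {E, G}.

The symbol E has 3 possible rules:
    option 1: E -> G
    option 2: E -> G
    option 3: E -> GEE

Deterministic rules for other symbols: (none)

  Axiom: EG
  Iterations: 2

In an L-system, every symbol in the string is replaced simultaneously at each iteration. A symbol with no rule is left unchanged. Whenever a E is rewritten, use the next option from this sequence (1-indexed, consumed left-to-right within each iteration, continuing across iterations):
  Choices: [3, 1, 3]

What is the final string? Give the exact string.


Answer: GGGEEG

Derivation:
Step 0: EG
Step 1: GEEG  (used choices [3])
Step 2: GGGEEG  (used choices [1, 3])


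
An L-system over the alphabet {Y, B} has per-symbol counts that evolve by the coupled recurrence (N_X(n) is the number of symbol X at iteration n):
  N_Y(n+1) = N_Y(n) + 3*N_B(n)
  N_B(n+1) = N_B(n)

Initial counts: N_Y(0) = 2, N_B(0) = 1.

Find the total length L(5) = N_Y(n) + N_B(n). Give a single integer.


Step 0: N_Y=2, N_B=1, L=3
Step 1: N_Y=5, N_B=1, L=6
Step 2: N_Y=8, N_B=1, L=9
Step 3: N_Y=11, N_B=1, L=12
Step 4: N_Y=14, N_B=1, L=15
Step 5: N_Y=17, N_B=1, L=18

Answer: 18


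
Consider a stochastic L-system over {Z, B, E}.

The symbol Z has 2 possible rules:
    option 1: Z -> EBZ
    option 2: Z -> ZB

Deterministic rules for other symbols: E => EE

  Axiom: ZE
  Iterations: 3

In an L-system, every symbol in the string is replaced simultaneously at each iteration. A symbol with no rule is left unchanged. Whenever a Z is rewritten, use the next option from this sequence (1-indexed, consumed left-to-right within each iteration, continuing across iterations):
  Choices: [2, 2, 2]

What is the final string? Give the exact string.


Step 0: ZE
Step 1: ZBEE  (used choices [2])
Step 2: ZBBEEEE  (used choices [2])
Step 3: ZBBBEEEEEEEE  (used choices [2])

Answer: ZBBBEEEEEEEE


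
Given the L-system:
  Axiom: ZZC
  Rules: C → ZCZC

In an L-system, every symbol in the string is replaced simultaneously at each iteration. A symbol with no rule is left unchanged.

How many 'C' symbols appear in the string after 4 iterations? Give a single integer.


Step 0: ZZC  (1 'C')
Step 1: ZZZCZC  (2 'C')
Step 2: ZZZZCZCZZCZC  (4 'C')
Step 3: ZZZZZCZCZZCZCZZZCZCZZCZC  (8 'C')
Step 4: ZZZZZZCZCZZCZCZZZCZCZZCZCZZZZCZCZZCZCZZZCZCZZCZC  (16 'C')

Answer: 16


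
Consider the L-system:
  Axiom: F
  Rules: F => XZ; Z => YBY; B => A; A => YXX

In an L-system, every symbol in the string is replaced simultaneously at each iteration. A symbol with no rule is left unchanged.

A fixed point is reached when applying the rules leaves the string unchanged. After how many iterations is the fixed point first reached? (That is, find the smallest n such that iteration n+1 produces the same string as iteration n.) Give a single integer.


Step 0: F
Step 1: XZ
Step 2: XYBY
Step 3: XYAY
Step 4: XYYXXY
Step 5: XYYXXY  (unchanged — fixed point at step 4)

Answer: 4
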